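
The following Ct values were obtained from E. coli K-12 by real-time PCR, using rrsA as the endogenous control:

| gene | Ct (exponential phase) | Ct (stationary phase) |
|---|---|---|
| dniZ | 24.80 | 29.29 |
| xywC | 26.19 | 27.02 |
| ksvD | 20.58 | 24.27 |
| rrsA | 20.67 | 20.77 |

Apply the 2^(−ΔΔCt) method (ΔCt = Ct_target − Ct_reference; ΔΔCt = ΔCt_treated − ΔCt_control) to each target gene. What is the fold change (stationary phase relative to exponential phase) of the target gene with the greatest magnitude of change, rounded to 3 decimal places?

0.048

dniZ: ΔΔCt = (29.29−20.77) − (24.80−20.67) = 8.52 − 4.13 = 4.39; fold change = 2^-4.39 = 0.048
xywC: ΔΔCt = (27.02−20.77) − (26.19−20.67) = 6.25 − 5.52 = 0.73; fold change = 2^-0.73 = 0.603
ksvD: ΔΔCt = (24.27−20.77) − (20.58−20.67) = 3.50 − (-0.09) = 3.59; fold change = 2^-3.59 = 0.083
dniZ has the largest |ΔΔCt| = 4.39.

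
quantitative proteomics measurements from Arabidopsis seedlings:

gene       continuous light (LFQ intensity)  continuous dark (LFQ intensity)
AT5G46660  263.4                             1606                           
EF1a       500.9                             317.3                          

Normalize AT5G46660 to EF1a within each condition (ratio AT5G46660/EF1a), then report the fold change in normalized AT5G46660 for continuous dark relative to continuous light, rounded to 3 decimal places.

9.625

AT5G46660/EF1a (continuous light) = 263.4 / 500.9 = 0.52585
AT5G46660/EF1a (continuous dark) = 1606 / 317.3 = 5.0615
Fold change = 5.0615 / 0.52585 = 9.6252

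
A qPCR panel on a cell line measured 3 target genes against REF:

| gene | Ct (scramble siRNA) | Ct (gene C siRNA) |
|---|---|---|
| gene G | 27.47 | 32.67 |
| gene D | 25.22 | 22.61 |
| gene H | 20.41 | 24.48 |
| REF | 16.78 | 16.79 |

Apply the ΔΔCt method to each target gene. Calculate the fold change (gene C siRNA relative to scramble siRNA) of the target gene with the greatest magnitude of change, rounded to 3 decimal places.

gene G: ΔΔCt = (32.67−16.79) − (27.47−16.78) = 15.88 − 10.69 = 5.19; fold change = 2^-5.19 = 0.027
gene D: ΔΔCt = (22.61−16.79) − (25.22−16.78) = 5.82 − 8.44 = -2.62; fold change = 2^2.62 = 6.148
gene H: ΔΔCt = (24.48−16.79) − (20.41−16.78) = 7.69 − 3.63 = 4.06; fold change = 2^-4.06 = 0.060
gene G has the largest |ΔΔCt| = 5.19.

0.027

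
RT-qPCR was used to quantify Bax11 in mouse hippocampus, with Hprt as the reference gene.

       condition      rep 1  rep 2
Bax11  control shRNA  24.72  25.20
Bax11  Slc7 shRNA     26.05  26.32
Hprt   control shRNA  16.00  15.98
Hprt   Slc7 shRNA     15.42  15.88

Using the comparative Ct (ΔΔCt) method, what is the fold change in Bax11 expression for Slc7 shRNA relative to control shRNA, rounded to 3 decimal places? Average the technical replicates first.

Mean Ct: Bax11 control shRNA 24.960; Bax11 Slc7 shRNA 26.185; Hprt control shRNA 15.990; Hprt Slc7 shRNA 15.650
ΔCt(control shRNA) = 24.960 − 15.990 = 8.970
ΔCt(Slc7 shRNA) = 26.185 − 15.650 = 10.535
ΔΔCt = 10.535 − 8.970 = 1.565
Fold change = 2^(−1.565) = 0.3380

0.338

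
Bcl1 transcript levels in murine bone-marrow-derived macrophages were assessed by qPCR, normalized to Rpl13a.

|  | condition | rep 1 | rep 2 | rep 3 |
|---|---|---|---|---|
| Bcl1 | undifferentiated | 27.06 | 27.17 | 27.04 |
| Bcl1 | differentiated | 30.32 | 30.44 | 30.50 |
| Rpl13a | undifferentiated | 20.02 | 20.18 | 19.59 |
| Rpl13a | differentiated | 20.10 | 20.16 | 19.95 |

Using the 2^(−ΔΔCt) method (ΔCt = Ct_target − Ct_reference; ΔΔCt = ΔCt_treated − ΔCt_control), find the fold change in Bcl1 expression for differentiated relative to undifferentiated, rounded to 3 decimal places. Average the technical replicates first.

Mean Ct: Bcl1 undifferentiated 27.090; Bcl1 differentiated 30.420; Rpl13a undifferentiated 19.930; Rpl13a differentiated 20.070
ΔCt(undifferentiated) = 27.090 − 19.930 = 7.160
ΔCt(differentiated) = 30.420 − 20.070 = 10.350
ΔΔCt = 10.350 − 7.160 = 3.190
Fold change = 2^(−3.190) = 0.1096

0.110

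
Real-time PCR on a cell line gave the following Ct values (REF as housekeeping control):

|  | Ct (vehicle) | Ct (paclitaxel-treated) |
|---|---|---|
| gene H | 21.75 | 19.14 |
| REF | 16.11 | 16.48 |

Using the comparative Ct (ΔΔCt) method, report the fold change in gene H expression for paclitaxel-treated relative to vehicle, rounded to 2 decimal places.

7.89

ΔCt(vehicle) = 21.750 − 16.110 = 5.640
ΔCt(paclitaxel-treated) = 19.140 − 16.480 = 2.660
ΔΔCt = 2.660 − 5.640 = -2.980
Fold change = 2^(−(-2.980)) = 2^2.980 = 7.890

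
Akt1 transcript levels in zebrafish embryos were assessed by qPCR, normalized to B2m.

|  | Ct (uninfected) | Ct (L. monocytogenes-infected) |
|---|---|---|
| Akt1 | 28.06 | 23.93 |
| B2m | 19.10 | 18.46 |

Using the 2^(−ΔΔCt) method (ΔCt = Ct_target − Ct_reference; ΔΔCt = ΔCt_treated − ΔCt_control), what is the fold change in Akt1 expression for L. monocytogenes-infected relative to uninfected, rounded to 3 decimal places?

11.236

ΔCt(uninfected) = 28.060 − 19.100 = 8.960
ΔCt(L. monocytogenes-infected) = 23.930 − 18.460 = 5.470
ΔΔCt = 5.470 − 8.960 = -3.490
Fold change = 2^(−(-3.490)) = 2^3.490 = 11.2356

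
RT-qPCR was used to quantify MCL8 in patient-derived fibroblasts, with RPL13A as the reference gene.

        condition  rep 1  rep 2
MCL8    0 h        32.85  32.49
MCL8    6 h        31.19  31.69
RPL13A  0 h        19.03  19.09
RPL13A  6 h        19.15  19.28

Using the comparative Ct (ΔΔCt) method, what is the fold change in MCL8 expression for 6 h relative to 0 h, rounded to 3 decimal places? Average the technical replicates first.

Mean Ct: MCL8 0 h 32.670; MCL8 6 h 31.440; RPL13A 0 h 19.060; RPL13A 6 h 19.215
ΔCt(0 h) = 32.670 − 19.060 = 13.610
ΔCt(6 h) = 31.440 − 19.215 = 12.225
ΔΔCt = 12.225 − 13.610 = -1.385
Fold change = 2^(−(-1.385)) = 2^1.385 = 2.6117

2.612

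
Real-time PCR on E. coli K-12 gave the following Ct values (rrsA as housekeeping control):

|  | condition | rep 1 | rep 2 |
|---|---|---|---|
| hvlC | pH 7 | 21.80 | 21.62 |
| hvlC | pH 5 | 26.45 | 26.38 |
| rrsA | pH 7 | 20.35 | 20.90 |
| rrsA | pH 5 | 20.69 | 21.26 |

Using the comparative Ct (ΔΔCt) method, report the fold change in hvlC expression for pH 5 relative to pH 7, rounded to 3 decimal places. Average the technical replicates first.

0.049

Mean Ct: hvlC pH 7 21.710; hvlC pH 5 26.415; rrsA pH 7 20.625; rrsA pH 5 20.975
ΔCt(pH 7) = 21.710 − 20.625 = 1.085
ΔCt(pH 5) = 26.415 − 20.975 = 5.440
ΔΔCt = 5.440 − 1.085 = 4.355
Fold change = 2^(−4.355) = 0.0489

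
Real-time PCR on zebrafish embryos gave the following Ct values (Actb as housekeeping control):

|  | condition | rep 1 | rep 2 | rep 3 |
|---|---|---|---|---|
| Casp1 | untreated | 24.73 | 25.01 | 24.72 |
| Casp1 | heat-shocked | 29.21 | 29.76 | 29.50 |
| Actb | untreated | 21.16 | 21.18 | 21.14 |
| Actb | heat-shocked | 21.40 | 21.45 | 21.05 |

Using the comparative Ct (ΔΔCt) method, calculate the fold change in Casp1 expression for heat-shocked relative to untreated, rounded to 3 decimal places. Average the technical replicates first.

Mean Ct: Casp1 untreated 24.820; Casp1 heat-shocked 29.490; Actb untreated 21.160; Actb heat-shocked 21.300
ΔCt(untreated) = 24.820 − 21.160 = 3.660
ΔCt(heat-shocked) = 29.490 − 21.300 = 8.190
ΔΔCt = 8.190 − 3.660 = 4.530
Fold change = 2^(−4.530) = 0.0433

0.043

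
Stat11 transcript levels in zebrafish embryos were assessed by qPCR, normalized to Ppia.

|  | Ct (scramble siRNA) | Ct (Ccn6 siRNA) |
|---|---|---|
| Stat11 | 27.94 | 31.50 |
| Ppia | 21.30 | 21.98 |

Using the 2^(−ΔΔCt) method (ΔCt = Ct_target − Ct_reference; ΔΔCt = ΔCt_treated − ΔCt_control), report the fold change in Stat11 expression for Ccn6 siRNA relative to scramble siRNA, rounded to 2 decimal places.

0.14

ΔCt(scramble siRNA) = 27.940 − 21.300 = 6.640
ΔCt(Ccn6 siRNA) = 31.500 − 21.980 = 9.520
ΔΔCt = 9.520 − 6.640 = 2.880
Fold change = 2^(−2.880) = 0.136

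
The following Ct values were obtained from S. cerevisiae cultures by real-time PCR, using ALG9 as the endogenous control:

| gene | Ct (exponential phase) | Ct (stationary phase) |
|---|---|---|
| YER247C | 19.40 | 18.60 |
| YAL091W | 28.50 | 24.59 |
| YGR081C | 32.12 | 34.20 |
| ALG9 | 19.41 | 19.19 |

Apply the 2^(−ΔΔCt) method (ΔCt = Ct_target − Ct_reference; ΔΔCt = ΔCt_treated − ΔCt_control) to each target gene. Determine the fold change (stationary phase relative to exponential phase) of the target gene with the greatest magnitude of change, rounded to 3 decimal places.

YER247C: ΔΔCt = (18.60−19.19) − (19.40−19.41) = -0.59 − (-0.01) = -0.58; fold change = 2^0.58 = 1.495
YAL091W: ΔΔCt = (24.59−19.19) − (28.50−19.41) = 5.40 − 9.09 = -3.69; fold change = 2^3.69 = 12.906
YGR081C: ΔΔCt = (34.20−19.19) − (32.12−19.41) = 15.01 − 12.71 = 2.30; fold change = 2^-2.30 = 0.203
YAL091W has the largest |ΔΔCt| = 3.69.

12.906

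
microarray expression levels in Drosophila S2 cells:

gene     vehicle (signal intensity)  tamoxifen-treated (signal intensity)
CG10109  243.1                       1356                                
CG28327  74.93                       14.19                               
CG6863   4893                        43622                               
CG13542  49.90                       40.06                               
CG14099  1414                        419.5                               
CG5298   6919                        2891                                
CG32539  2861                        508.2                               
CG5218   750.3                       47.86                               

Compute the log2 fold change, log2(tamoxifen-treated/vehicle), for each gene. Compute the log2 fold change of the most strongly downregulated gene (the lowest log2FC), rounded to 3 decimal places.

log2(1356/243.1) = 2.480  (CG10109)
log2(14.19/74.93) = -2.401  (CG28327)
log2(43622/4893) = 3.156  (CG6863)
log2(40.06/49.90) = -0.317  (CG13542)
log2(419.5/1414) = -1.753  (CG14099)
log2(2891/6919) = -1.259  (CG5298)
log2(508.2/2861) = -2.493  (CG32539)
log2(47.86/750.3) = -3.971  (CG5218)
CG5218 is most strongly downregulated.

-3.971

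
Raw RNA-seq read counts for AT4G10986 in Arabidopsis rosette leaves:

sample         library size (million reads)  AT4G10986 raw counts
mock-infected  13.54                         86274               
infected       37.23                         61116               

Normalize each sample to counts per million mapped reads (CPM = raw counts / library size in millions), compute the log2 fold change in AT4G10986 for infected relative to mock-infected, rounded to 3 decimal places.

CPM(mock-infected) = 86274 / 13.54 = 6371.7873
CPM(infected) = 61116 / 37.23 = 1641.5794
Fold change = 1641.5794 / 6371.7873 = 0.25763
log2(0.25763) = -1.9566

-1.957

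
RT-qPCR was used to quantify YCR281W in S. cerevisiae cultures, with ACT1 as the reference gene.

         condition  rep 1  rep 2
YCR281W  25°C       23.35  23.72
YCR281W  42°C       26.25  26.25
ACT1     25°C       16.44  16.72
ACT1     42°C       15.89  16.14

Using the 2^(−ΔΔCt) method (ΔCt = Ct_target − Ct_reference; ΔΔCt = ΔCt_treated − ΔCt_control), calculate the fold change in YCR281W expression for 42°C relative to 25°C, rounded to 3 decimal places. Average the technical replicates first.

Mean Ct: YCR281W 25°C 23.535; YCR281W 42°C 26.250; ACT1 25°C 16.580; ACT1 42°C 16.015
ΔCt(25°C) = 23.535 − 16.580 = 6.955
ΔCt(42°C) = 26.250 − 16.015 = 10.235
ΔΔCt = 10.235 − 6.955 = 3.280
Fold change = 2^(−3.280) = 0.1029

0.103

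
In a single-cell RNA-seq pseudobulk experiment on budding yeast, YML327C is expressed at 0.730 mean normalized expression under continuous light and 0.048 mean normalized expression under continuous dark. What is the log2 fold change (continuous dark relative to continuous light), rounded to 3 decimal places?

-3.927

Fold change = 0.048 / 0.730 = 0.0658
log2(0.0658) = -3.9268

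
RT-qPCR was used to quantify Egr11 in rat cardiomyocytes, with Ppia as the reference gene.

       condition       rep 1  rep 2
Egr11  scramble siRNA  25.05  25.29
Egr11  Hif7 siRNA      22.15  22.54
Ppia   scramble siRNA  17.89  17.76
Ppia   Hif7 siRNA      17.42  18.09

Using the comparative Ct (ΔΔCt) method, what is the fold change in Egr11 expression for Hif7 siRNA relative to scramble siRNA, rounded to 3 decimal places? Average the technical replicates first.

6.751

Mean Ct: Egr11 scramble siRNA 25.170; Egr11 Hif7 siRNA 22.345; Ppia scramble siRNA 17.825; Ppia Hif7 siRNA 17.755
ΔCt(scramble siRNA) = 25.170 − 17.825 = 7.345
ΔCt(Hif7 siRNA) = 22.345 − 17.755 = 4.590
ΔΔCt = 4.590 − 7.345 = -2.755
Fold change = 2^(−(-2.755)) = 2^2.755 = 6.7505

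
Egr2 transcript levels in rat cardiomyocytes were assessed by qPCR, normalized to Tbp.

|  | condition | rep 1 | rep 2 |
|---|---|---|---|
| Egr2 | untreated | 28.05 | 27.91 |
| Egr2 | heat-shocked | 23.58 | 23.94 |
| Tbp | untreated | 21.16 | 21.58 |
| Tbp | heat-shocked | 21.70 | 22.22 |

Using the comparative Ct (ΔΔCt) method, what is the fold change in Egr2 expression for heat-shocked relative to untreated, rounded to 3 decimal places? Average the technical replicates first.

Mean Ct: Egr2 untreated 27.980; Egr2 heat-shocked 23.760; Tbp untreated 21.370; Tbp heat-shocked 21.960
ΔCt(untreated) = 27.980 − 21.370 = 6.610
ΔCt(heat-shocked) = 23.760 − 21.960 = 1.800
ΔΔCt = 1.800 − 6.610 = -4.810
Fold change = 2^(−(-4.810)) = 2^4.810 = 28.0514

28.051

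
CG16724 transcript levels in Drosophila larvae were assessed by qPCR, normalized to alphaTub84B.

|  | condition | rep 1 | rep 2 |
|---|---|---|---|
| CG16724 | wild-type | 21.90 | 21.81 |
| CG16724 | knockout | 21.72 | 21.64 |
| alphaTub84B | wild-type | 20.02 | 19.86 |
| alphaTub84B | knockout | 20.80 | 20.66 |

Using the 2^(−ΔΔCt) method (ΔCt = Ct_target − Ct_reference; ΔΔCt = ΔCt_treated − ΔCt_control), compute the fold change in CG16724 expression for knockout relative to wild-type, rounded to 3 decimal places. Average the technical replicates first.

1.952

Mean Ct: CG16724 wild-type 21.855; CG16724 knockout 21.680; alphaTub84B wild-type 19.940; alphaTub84B knockout 20.730
ΔCt(wild-type) = 21.855 − 19.940 = 1.915
ΔCt(knockout) = 21.680 − 20.730 = 0.950
ΔΔCt = 0.950 − 1.915 = -0.965
Fold change = 2^(−(-0.965)) = 2^0.965 = 1.9521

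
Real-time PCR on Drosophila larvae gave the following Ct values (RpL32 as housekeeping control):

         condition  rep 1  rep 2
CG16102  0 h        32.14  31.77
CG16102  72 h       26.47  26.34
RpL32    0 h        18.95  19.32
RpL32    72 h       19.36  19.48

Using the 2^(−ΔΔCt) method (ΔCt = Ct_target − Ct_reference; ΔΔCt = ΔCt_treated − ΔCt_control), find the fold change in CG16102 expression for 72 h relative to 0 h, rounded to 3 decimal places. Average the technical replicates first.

Mean Ct: CG16102 0 h 31.955; CG16102 72 h 26.405; RpL32 0 h 19.135; RpL32 72 h 19.420
ΔCt(0 h) = 31.955 − 19.135 = 12.820
ΔCt(72 h) = 26.405 − 19.420 = 6.985
ΔΔCt = 6.985 − 12.820 = -5.835
Fold change = 2^(−(-5.835)) = 2^5.835 = 57.0834

57.083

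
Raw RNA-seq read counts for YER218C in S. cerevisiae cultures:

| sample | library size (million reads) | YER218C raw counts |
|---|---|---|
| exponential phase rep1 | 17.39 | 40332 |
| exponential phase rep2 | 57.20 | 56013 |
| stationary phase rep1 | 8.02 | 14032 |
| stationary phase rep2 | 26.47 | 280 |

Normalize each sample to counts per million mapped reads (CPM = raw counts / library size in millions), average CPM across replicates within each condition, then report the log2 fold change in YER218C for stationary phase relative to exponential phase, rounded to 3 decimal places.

-0.906

CPM(exponential phase rep1) = 40332 / 17.39 = 2319.2639
CPM(exponential phase rep2) = 56013 / 57.20 = 979.2483
CPM(stationary phase rep1) = 14032 / 8.02 = 1749.6259
CPM(stationary phase rep2) = 280 / 26.47 = 10.5780
mean CPM(exponential phase) = 1649.2561; mean CPM(stationary phase) = 880.1020
Fold change = 880.1020 / 1649.2561 = 0.53364
log2(0.53364) = -0.9061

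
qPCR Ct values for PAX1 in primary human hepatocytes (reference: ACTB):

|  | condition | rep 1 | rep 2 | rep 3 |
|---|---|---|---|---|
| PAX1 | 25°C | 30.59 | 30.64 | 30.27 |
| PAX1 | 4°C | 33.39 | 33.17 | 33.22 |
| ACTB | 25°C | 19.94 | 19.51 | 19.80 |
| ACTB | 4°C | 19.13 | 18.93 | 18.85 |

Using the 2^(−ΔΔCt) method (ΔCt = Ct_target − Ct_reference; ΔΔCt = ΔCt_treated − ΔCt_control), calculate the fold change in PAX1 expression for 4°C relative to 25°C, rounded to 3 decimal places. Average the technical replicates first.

0.086

Mean Ct: PAX1 25°C 30.500; PAX1 4°C 33.260; ACTB 25°C 19.750; ACTB 4°C 18.970
ΔCt(25°C) = 30.500 − 19.750 = 10.750
ΔCt(4°C) = 33.260 − 18.970 = 14.290
ΔΔCt = 14.290 − 10.750 = 3.540
Fold change = 2^(−3.540) = 0.0860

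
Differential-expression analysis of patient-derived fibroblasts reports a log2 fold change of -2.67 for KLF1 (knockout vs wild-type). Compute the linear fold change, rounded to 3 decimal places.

0.157

Fold change = 2^(-2.67) = 0.1571
That is, KLF1 drops to 15.7% of the wild-type level.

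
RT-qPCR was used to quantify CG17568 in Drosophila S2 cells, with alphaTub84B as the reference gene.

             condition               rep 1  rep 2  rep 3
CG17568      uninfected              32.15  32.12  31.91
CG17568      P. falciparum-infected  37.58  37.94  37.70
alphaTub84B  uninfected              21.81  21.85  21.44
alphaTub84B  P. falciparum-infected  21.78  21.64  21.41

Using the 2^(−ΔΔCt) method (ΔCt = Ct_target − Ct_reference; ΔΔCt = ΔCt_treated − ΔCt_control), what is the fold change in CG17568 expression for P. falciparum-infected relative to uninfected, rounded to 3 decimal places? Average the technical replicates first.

0.018

Mean Ct: CG17568 uninfected 32.060; CG17568 P. falciparum-infected 37.740; alphaTub84B uninfected 21.700; alphaTub84B P. falciparum-infected 21.610
ΔCt(uninfected) = 32.060 − 21.700 = 10.360
ΔCt(P. falciparum-infected) = 37.740 − 21.610 = 16.130
ΔΔCt = 16.130 − 10.360 = 5.770
Fold change = 2^(−5.770) = 0.0183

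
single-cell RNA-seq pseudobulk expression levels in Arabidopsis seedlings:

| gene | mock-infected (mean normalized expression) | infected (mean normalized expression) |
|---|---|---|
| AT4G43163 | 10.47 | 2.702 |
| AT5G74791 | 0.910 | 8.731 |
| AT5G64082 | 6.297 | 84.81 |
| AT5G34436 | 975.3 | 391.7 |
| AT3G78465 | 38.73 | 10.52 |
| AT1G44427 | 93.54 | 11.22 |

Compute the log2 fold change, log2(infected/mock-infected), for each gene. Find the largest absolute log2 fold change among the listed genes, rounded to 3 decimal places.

3.751

log2(2.702/10.47) = -1.954  (AT4G43163)
log2(8.731/0.910) = 3.262  (AT5G74791)
log2(84.81/6.297) = 3.751  (AT5G64082)
log2(391.7/975.3) = -1.316  (AT5G34436)
log2(10.52/38.73) = -1.880  (AT3G78465)
log2(11.22/93.54) = -3.060  (AT1G44427)
The largest magnitude belongs to AT5G64082.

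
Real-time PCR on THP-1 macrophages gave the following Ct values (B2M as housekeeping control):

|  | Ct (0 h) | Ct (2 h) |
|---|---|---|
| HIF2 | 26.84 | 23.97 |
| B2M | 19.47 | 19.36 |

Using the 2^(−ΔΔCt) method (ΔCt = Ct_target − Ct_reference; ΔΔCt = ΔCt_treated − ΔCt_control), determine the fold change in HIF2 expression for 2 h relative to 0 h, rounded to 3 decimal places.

6.774

ΔCt(0 h) = 26.840 − 19.470 = 7.370
ΔCt(2 h) = 23.970 − 19.360 = 4.610
ΔΔCt = 4.610 − 7.370 = -2.760
Fold change = 2^(−(-2.760)) = 2^2.760 = 6.7740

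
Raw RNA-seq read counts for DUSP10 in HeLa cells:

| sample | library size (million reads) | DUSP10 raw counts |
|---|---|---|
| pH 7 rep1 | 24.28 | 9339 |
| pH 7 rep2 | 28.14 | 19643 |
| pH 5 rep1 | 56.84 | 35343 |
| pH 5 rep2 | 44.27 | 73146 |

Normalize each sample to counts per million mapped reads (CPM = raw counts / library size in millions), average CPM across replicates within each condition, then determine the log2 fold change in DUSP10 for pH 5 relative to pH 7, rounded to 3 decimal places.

1.071

CPM(pH 7 rep1) = 9339 / 24.28 = 384.6376
CPM(pH 7 rep2) = 19643 / 28.14 = 698.0455
CPM(pH 5 rep1) = 35343 / 56.84 = 621.7980
CPM(pH 5 rep2) = 73146 / 44.27 = 1652.2702
mean CPM(pH 7) = 541.3415; mean CPM(pH 5) = 1137.0341
Fold change = 1137.0341 / 541.3415 = 2.10040
log2(2.10040) = 1.0707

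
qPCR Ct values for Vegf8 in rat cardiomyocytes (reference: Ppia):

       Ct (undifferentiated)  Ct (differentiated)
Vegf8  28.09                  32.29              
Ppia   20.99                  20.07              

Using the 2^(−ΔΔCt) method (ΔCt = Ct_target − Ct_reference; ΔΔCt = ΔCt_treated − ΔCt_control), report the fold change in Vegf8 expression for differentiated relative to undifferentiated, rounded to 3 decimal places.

0.029

ΔCt(undifferentiated) = 28.090 − 20.990 = 7.100
ΔCt(differentiated) = 32.290 − 20.070 = 12.220
ΔΔCt = 12.220 − 7.100 = 5.120
Fold change = 2^(−5.120) = 0.0288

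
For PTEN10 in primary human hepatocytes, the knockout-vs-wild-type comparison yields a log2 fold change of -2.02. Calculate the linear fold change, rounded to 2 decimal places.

Fold change = 2^(-2.02) = 0.247
That is, PTEN10 drops to 24.7% of the wild-type level.

0.25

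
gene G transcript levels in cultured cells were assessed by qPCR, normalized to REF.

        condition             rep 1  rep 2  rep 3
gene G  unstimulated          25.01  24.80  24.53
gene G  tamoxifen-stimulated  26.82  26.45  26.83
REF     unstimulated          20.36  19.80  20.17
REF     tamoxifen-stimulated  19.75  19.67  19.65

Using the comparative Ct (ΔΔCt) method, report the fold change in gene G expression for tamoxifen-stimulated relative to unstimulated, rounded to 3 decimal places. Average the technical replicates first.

0.198

Mean Ct: gene G unstimulated 24.780; gene G tamoxifen-stimulated 26.700; REF unstimulated 20.110; REF tamoxifen-stimulated 19.690
ΔCt(unstimulated) = 24.780 − 20.110 = 4.670
ΔCt(tamoxifen-stimulated) = 26.700 − 19.690 = 7.010
ΔΔCt = 7.010 − 4.670 = 2.340
Fold change = 2^(−2.340) = 0.1975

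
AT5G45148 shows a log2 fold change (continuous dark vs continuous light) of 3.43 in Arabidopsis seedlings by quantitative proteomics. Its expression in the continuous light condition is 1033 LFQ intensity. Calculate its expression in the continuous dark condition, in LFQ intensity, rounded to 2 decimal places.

11133.54

Fold change = 2^(3.43) = 10.7779
continuous dark expression = 1033 × 10.7779 = 11133.54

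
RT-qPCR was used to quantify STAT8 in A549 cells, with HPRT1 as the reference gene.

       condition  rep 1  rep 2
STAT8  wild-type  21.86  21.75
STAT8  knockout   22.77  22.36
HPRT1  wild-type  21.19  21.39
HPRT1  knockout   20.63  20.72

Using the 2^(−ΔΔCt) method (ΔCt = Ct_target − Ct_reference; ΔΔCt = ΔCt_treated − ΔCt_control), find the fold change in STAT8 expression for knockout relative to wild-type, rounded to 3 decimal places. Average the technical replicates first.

Mean Ct: STAT8 wild-type 21.805; STAT8 knockout 22.565; HPRT1 wild-type 21.290; HPRT1 knockout 20.675
ΔCt(wild-type) = 21.805 − 21.290 = 0.515
ΔCt(knockout) = 22.565 − 20.675 = 1.890
ΔΔCt = 1.890 − 0.515 = 1.375
Fold change = 2^(−1.375) = 0.3856

0.386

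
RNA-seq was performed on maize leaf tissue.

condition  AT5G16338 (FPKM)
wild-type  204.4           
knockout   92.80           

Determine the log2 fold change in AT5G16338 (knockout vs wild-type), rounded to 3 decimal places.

-1.139

Fold change = 92.80 / 204.4 = 0.4540
log2(0.4540) = -1.1392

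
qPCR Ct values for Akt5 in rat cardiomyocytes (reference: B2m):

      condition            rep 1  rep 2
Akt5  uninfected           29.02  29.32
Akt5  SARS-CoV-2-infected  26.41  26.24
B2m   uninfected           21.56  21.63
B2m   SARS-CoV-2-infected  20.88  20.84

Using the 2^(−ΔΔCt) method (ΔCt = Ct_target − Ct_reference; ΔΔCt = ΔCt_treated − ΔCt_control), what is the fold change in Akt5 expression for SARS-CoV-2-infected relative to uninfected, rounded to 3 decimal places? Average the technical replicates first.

Mean Ct: Akt5 uninfected 29.170; Akt5 SARS-CoV-2-infected 26.325; B2m uninfected 21.595; B2m SARS-CoV-2-infected 20.860
ΔCt(uninfected) = 29.170 − 21.595 = 7.575
ΔCt(SARS-CoV-2-infected) = 26.325 − 20.860 = 5.465
ΔΔCt = 5.465 − 7.575 = -2.110
Fold change = 2^(−(-2.110)) = 2^2.110 = 4.3169

4.317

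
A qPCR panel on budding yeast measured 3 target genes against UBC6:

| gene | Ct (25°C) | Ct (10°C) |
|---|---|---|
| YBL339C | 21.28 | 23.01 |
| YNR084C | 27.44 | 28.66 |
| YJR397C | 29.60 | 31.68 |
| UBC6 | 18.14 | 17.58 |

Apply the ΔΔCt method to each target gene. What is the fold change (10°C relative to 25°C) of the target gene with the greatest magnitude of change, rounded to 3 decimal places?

0.160

YBL339C: ΔΔCt = (23.01−17.58) − (21.28−18.14) = 5.43 − 3.14 = 2.29; fold change = 2^-2.29 = 0.204
YNR084C: ΔΔCt = (28.66−17.58) − (27.44−18.14) = 11.08 − 9.30 = 1.78; fold change = 2^-1.78 = 0.291
YJR397C: ΔΔCt = (31.68−17.58) − (29.60−18.14) = 14.10 − 11.46 = 2.64; fold change = 2^-2.64 = 0.160
YJR397C has the largest |ΔΔCt| = 2.64.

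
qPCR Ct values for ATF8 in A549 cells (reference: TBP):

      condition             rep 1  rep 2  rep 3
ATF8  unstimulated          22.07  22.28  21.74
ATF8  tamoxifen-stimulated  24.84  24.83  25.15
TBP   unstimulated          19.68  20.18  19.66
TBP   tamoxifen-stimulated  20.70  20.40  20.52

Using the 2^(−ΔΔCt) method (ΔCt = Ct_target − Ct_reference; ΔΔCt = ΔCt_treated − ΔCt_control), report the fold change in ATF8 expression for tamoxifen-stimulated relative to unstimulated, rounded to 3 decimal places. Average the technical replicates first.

0.216

Mean Ct: ATF8 unstimulated 22.030; ATF8 tamoxifen-stimulated 24.940; TBP unstimulated 19.840; TBP tamoxifen-stimulated 20.540
ΔCt(unstimulated) = 22.030 − 19.840 = 2.190
ΔCt(tamoxifen-stimulated) = 24.940 − 20.540 = 4.400
ΔΔCt = 4.400 − 2.190 = 2.210
Fold change = 2^(−2.210) = 0.2161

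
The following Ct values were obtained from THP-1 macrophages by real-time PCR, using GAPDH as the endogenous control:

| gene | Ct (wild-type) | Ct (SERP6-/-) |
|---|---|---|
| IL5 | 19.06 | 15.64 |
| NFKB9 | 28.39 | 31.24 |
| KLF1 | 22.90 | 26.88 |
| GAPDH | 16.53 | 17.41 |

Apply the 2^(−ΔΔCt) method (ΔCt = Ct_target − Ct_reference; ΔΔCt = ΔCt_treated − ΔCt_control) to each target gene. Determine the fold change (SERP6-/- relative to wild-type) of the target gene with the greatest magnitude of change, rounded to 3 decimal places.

IL5: ΔΔCt = (15.64−17.41) − (19.06−16.53) = -1.77 − 2.53 = -4.30; fold change = 2^4.30 = 19.698
NFKB9: ΔΔCt = (31.24−17.41) − (28.39−16.53) = 13.83 − 11.86 = 1.97; fold change = 2^-1.97 = 0.255
KLF1: ΔΔCt = (26.88−17.41) − (22.90−16.53) = 9.47 − 6.37 = 3.10; fold change = 2^-3.10 = 0.117
IL5 has the largest |ΔΔCt| = 4.30.

19.698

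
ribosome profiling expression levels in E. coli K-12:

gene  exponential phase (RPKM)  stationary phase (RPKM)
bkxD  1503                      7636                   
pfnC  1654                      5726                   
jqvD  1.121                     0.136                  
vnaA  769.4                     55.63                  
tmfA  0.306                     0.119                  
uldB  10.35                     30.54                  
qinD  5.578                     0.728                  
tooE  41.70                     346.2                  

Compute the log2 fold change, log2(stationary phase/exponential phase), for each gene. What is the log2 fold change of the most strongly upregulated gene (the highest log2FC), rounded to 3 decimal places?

log2(7636/1503) = 2.345  (bkxD)
log2(5726/1654) = 1.792  (pfnC)
log2(0.136/1.121) = -3.043  (jqvD)
log2(55.63/769.4) = -3.790  (vnaA)
log2(0.119/0.306) = -1.363  (tmfA)
log2(30.54/10.35) = 1.561  (uldB)
log2(0.728/5.578) = -2.938  (qinD)
log2(346.2/41.70) = 3.053  (tooE)
tooE is most strongly upregulated.

3.053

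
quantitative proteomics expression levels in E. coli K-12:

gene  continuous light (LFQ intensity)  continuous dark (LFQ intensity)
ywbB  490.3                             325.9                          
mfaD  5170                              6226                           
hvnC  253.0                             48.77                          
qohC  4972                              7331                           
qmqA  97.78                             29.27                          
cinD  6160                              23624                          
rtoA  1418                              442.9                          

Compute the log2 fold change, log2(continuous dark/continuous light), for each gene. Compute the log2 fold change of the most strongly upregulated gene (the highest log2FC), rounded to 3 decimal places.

log2(325.9/490.3) = -0.589  (ywbB)
log2(6226/5170) = 0.268  (mfaD)
log2(48.77/253.0) = -2.375  (hvnC)
log2(7331/4972) = 0.560  (qohC)
log2(29.27/97.78) = -1.740  (qmqA)
log2(23624/6160) = 1.939  (cinD)
log2(442.9/1418) = -1.679  (rtoA)
cinD is most strongly upregulated.

1.939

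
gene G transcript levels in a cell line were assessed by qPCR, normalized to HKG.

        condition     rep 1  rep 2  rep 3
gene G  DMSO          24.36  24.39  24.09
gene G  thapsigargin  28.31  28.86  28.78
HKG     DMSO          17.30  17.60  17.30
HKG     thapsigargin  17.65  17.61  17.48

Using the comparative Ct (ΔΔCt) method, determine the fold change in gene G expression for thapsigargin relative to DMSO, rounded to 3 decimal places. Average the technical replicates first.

0.055

Mean Ct: gene G DMSO 24.280; gene G thapsigargin 28.650; HKG DMSO 17.400; HKG thapsigargin 17.580
ΔCt(DMSO) = 24.280 − 17.400 = 6.880
ΔCt(thapsigargin) = 28.650 − 17.580 = 11.070
ΔΔCt = 11.070 − 6.880 = 4.190
Fold change = 2^(−4.190) = 0.0548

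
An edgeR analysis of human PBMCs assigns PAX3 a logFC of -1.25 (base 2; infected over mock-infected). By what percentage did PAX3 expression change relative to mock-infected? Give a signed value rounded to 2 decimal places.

Fold change = 2^(-1.25) = 0.4204
Percent change = (FC − 1) × 100% = (0.4204 − 1) × 100 = -57.96%

-57.96%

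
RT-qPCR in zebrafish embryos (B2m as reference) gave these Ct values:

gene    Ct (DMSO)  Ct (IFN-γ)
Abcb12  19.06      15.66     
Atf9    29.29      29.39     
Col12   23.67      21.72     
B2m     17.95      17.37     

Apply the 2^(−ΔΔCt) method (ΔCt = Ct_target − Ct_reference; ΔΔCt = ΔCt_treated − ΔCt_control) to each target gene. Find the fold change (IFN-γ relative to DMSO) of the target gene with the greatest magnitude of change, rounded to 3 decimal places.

Abcb12: ΔΔCt = (15.66−17.37) − (19.06−17.95) = -1.71 − 1.11 = -2.82; fold change = 2^2.82 = 7.062
Atf9: ΔΔCt = (29.39−17.37) − (29.29−17.95) = 12.02 − 11.34 = 0.68; fold change = 2^-0.68 = 0.624
Col12: ΔΔCt = (21.72−17.37) − (23.67−17.95) = 4.35 − 5.72 = -1.37; fold change = 2^1.37 = 2.585
Abcb12 has the largest |ΔΔCt| = 2.82.

7.062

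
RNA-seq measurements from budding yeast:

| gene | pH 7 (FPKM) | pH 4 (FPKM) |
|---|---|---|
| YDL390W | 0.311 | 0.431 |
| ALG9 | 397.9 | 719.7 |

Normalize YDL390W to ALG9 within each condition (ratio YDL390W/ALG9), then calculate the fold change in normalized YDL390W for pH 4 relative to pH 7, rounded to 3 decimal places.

YDL390W/ALG9 (pH 7) = 0.311 / 397.9 = 0.0007816
YDL390W/ALG9 (pH 4) = 0.431 / 719.7 = 0.00059886
Fold change = 0.00059886 / 0.0007816 = 0.7662

0.766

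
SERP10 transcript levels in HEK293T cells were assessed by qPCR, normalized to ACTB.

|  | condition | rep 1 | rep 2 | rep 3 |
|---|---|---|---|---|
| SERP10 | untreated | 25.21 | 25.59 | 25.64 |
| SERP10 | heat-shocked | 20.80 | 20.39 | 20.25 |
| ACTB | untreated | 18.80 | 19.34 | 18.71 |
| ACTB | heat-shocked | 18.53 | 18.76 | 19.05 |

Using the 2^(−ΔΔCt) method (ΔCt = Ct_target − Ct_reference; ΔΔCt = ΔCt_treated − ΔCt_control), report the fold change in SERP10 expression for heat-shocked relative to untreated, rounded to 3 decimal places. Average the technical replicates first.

28.443

Mean Ct: SERP10 untreated 25.480; SERP10 heat-shocked 20.480; ACTB untreated 18.950; ACTB heat-shocked 18.780
ΔCt(untreated) = 25.480 − 18.950 = 6.530
ΔCt(heat-shocked) = 20.480 − 18.780 = 1.700
ΔΔCt = 1.700 − 6.530 = -4.830
Fold change = 2^(−(-4.830)) = 2^4.830 = 28.4430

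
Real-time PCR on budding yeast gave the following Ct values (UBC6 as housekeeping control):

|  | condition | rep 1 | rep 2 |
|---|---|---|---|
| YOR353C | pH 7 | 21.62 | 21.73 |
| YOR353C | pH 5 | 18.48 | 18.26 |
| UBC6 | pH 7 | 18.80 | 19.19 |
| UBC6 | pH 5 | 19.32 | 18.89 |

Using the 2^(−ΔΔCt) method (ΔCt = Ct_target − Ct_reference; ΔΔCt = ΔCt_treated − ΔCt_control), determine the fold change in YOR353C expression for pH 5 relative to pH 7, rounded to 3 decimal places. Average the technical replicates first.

Mean Ct: YOR353C pH 7 21.675; YOR353C pH 5 18.370; UBC6 pH 7 18.995; UBC6 pH 5 19.105
ΔCt(pH 7) = 21.675 − 18.995 = 2.680
ΔCt(pH 5) = 18.370 − 19.105 = -0.735
ΔΔCt = -0.735 − 2.680 = -3.415
Fold change = 2^(−(-3.415)) = 2^3.415 = 10.6664

10.666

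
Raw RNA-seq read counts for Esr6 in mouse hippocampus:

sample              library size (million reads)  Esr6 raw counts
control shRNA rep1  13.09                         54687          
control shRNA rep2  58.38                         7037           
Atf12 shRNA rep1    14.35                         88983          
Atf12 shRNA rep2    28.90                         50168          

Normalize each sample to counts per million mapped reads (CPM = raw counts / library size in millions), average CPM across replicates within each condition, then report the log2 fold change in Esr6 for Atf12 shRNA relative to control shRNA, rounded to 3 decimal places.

0.885

CPM(control shRNA rep1) = 54687 / 13.09 = 4177.7693
CPM(control shRNA rep2) = 7037 / 58.38 = 120.5379
CPM(Atf12 shRNA rep1) = 88983 / 14.35 = 6200.9059
CPM(Atf12 shRNA rep2) = 50168 / 28.90 = 1735.9170
mean CPM(control shRNA) = 2149.1536; mean CPM(Atf12 shRNA) = 3968.4114
Fold change = 3968.4114 / 2149.1536 = 1.84650
log2(1.84650) = 0.8848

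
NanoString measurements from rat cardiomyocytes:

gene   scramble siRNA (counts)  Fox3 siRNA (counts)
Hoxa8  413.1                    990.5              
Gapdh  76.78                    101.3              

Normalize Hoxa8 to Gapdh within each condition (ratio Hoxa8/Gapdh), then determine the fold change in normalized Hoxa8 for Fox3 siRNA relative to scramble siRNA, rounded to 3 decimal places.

Hoxa8/Gapdh (scramble siRNA) = 413.1 / 76.78 = 5.3803
Hoxa8/Gapdh (Fox3 siRNA) = 990.5 / 101.3 = 9.7779
Fold change = 9.7779 / 5.3803 = 1.8173

1.817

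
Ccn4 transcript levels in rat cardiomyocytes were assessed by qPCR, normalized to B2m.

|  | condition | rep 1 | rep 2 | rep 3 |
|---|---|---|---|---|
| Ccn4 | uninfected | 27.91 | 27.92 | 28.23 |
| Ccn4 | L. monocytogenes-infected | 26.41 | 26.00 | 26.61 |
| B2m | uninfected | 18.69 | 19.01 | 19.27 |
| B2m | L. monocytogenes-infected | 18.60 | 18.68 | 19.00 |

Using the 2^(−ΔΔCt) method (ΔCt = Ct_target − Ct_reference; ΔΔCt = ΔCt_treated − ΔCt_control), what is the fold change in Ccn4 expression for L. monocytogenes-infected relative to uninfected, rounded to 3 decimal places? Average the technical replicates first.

2.732

Mean Ct: Ccn4 uninfected 28.020; Ccn4 L. monocytogenes-infected 26.340; B2m uninfected 18.990; B2m L. monocytogenes-infected 18.760
ΔCt(uninfected) = 28.020 − 18.990 = 9.030
ΔCt(L. monocytogenes-infected) = 26.340 − 18.760 = 7.580
ΔΔCt = 7.580 − 9.030 = -1.450
Fold change = 2^(−(-1.450)) = 2^1.450 = 2.7321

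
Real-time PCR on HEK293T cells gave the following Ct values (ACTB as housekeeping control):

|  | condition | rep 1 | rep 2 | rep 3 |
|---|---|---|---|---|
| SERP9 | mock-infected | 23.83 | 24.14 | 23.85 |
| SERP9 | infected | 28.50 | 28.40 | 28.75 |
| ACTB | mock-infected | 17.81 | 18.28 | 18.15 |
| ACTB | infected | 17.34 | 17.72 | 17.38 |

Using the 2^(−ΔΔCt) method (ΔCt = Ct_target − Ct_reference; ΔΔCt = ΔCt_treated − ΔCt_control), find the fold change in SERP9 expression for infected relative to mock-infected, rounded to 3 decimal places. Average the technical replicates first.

0.027

Mean Ct: SERP9 mock-infected 23.940; SERP9 infected 28.550; ACTB mock-infected 18.080; ACTB infected 17.480
ΔCt(mock-infected) = 23.940 − 18.080 = 5.860
ΔCt(infected) = 28.550 − 17.480 = 11.070
ΔΔCt = 11.070 − 5.860 = 5.210
Fold change = 2^(−5.210) = 0.0270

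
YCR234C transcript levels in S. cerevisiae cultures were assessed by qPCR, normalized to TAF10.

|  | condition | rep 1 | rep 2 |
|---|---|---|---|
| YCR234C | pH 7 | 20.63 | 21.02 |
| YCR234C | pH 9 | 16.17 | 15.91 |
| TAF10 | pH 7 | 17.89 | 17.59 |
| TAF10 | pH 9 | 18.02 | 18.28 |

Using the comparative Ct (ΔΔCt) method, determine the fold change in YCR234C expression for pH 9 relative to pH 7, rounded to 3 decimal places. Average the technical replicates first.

Mean Ct: YCR234C pH 7 20.825; YCR234C pH 9 16.040; TAF10 pH 7 17.740; TAF10 pH 9 18.150
ΔCt(pH 7) = 20.825 − 17.740 = 3.085
ΔCt(pH 9) = 16.040 − 18.150 = -2.110
ΔΔCt = -2.110 − 3.085 = -5.195
Fold change = 2^(−(-5.195)) = 2^5.195 = 36.6312

36.631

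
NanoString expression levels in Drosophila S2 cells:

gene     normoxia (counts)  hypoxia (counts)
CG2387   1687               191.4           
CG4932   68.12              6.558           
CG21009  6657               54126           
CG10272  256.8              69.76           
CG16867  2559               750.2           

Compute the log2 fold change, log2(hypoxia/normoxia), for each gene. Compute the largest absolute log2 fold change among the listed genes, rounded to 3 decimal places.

3.377

log2(191.4/1687) = -3.140  (CG2387)
log2(6.558/68.12) = -3.377  (CG4932)
log2(54126/6657) = 3.023  (CG21009)
log2(69.76/256.8) = -1.880  (CG10272)
log2(750.2/2559) = -1.770  (CG16867)
The largest magnitude belongs to CG4932.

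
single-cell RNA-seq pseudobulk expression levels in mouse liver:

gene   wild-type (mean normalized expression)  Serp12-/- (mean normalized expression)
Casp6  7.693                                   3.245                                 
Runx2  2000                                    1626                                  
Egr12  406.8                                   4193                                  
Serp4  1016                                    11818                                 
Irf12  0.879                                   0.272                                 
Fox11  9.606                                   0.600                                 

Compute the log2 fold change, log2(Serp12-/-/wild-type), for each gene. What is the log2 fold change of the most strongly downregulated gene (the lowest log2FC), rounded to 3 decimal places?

log2(3.245/7.693) = -1.245  (Casp6)
log2(1626/2000) = -0.299  (Runx2)
log2(4193/406.8) = 3.366  (Egr12)
log2(11818/1016) = 3.540  (Serp4)
log2(0.272/0.879) = -1.692  (Irf12)
log2(0.600/9.606) = -4.001  (Fox11)
Fox11 is most strongly downregulated.

-4.001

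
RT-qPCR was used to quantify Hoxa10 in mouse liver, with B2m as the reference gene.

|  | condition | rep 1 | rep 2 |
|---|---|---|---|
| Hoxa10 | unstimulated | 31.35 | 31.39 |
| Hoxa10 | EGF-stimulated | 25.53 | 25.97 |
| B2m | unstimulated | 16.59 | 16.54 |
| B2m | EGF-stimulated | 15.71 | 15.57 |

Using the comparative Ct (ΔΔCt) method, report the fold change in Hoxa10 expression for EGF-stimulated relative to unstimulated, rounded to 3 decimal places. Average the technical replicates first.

25.902

Mean Ct: Hoxa10 unstimulated 31.370; Hoxa10 EGF-stimulated 25.750; B2m unstimulated 16.565; B2m EGF-stimulated 15.640
ΔCt(unstimulated) = 31.370 − 16.565 = 14.805
ΔCt(EGF-stimulated) = 25.750 − 15.640 = 10.110
ΔΔCt = 10.110 − 14.805 = -4.695
Fold change = 2^(−(-4.695)) = 2^4.695 = 25.9022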